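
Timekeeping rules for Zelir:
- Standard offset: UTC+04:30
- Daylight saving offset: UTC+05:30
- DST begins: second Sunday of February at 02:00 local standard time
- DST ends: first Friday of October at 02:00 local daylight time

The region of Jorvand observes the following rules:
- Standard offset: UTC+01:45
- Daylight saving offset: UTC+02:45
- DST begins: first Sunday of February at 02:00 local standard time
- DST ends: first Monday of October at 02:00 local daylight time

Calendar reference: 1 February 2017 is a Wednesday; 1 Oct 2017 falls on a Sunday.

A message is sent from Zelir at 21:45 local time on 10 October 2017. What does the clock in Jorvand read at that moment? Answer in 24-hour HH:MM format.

1 February 2017 is a Wednesday, so the first Sunday is February 5 and the second is February 12.
1 October 2017 is a Sunday, so the first Friday is October 6.
Daylight saving runs 12 February – 6 October; 10 October 2017 is outside that window, so Zelir is on standard time at UTC+04:30.
21:45 Zelir − 4h30m = 17:15 UTC.
1 February 2017 is a Wednesday, so the first Sunday is February 5.
1 October 2017 is a Sunday, so the first Monday is October 2.
At the standard offset (UTC+01:45), 17:15 UTC + 1h45m = 19:00 Jorvand standard time.
The standard-time date in Jorvand, 10 October 2017, does not fall between 5 February and 2 October, so daylight saving is not in effect and Jorvand is at UTC+01:45.
17:15 UTC + 1h45m = 19:00 Jorvand.

19:00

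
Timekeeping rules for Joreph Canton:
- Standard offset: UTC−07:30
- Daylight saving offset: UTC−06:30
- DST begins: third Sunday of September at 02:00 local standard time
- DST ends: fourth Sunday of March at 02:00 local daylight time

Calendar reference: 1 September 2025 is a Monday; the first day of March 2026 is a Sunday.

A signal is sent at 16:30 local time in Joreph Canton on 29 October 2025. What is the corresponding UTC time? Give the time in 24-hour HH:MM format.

23:00

1 September 2025 is a Monday, so the first Sunday is September 7 and the third is September 21.
1 March 2026 is a Sunday, so the first Sunday is March 1 and the fourth is March 22.
29 October 2025 falls between 21 September 2025 and 22 March 2026, so daylight saving is in effect and Joreph Canton is at UTC−06:30.
16:30 local + 6h30m = 23:00 UTC.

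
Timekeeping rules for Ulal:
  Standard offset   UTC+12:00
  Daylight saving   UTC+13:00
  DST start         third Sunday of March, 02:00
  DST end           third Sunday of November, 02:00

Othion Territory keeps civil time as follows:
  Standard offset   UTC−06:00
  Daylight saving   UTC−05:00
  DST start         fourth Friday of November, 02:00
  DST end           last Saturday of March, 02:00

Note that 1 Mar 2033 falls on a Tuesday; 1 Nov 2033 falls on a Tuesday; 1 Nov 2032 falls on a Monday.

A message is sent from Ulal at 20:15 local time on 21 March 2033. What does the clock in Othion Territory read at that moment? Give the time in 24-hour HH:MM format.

02:15

1 March 2033 is a Tuesday, so the first Sunday is March 6 and the third is March 20.
1 November 2033 is a Tuesday, so the first Sunday is November 6 and the third is November 20.
21 March 2033 falls between 20 March and 20 November, so daylight saving is in effect and Ulal is at UTC+13:00.
20:15 Ulal − 13h = 07:15 UTC.
1 November 2032 is a Monday, so the first Friday is November 5 and the fourth is November 26.
1 March 2033 is a Tuesday, so Saturdays fall on 5, 12, 19, 26; the last is March 26.
At the standard offset (UTC−06:00), 07:15 UTC − 6h = 01:15 Othion Territory standard time.
The standard-time date in Othion Territory, 21 March 2033, lies within the daylight-saving period (26 November 2032 – 26 March 2033), so Othion Territory is on daylight time, UTC−05:00.
07:15 UTC − 5h = 02:15 Othion Territory.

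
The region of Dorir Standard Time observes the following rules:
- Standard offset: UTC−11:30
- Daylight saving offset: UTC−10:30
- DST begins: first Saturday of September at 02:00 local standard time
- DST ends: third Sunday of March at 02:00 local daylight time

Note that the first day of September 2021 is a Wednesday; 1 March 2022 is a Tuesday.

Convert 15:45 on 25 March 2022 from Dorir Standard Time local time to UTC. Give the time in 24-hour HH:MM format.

1 September 2021 is a Wednesday, so the first Saturday is September 4.
1 March 2022 is a Tuesday, so the first Sunday is March 6 and the third is March 20.
25 March 2022 does not fall between 4 September 2021 and 20 March 2022, so daylight saving is not in effect and Dorir Standard Time is at UTC−11:30.
15:45 local + 11h30m = 03:15 UTC (rolling into the next day, 26 March 2022).

03:15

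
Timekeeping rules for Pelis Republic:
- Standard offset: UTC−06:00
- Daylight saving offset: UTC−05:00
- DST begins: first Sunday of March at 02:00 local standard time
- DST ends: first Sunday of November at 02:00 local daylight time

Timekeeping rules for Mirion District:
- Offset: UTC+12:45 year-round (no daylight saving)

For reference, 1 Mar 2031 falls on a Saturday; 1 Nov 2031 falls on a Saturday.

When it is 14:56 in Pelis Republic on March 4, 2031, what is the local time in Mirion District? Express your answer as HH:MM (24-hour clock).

08:41

1 March 2031 is a Saturday, so the first Sunday is March 2.
1 November 2031 is a Saturday, so the first Sunday is November 2.
March 4, 2031 lies within the daylight-saving period (2 March – 2 November), so Pelis Republic is on daylight time, UTC−05:00.
14:56 Pelis Republic + 5h = 19:56 UTC.
Mirion District stays on UTC+12:45 all year.
19:56 UTC + 12h45m = 08:41 Mirion District (rolling into the next day, 5 March 2031).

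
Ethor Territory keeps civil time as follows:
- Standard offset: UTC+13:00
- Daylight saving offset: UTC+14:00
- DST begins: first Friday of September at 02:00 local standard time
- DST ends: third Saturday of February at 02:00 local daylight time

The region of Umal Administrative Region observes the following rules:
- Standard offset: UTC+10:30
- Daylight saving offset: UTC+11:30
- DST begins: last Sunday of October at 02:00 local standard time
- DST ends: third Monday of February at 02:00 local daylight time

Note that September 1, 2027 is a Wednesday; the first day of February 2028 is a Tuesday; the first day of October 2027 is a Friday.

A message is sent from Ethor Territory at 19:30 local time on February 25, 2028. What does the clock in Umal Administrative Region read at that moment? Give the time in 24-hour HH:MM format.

17:00

1 September 2027 is a Wednesday, so the first Friday is September 3.
1 February 2028 is a Tuesday, so the first Saturday is February 5 and the third is February 19.
February 25, 2028 does not fall between 3 September 2027 and 19 February 2028, so daylight saving is not in effect and Ethor Territory is at UTC+13:00.
19:30 Ethor Territory − 13h = 06:30 UTC.
1 October 2027 is a Friday, so Sundays fall on 3, 10, 17, 24, 31; the last is October 31.
1 February 2028 is a Tuesday, so the first Monday is February 7 and the third is February 21.
At the standard offset (UTC+10:30), 06:30 UTC + 10h30m = 17:00 Umal Administrative Region standard time.
The standard-time date in Umal Administrative Region, February 25, 2028, does not fall between 31 October 2027 and 21 February 2028, so daylight saving is not in effect and Umal Administrative Region is at UTC+10:30.
06:30 UTC + 10h30m = 17:00 Umal Administrative Region.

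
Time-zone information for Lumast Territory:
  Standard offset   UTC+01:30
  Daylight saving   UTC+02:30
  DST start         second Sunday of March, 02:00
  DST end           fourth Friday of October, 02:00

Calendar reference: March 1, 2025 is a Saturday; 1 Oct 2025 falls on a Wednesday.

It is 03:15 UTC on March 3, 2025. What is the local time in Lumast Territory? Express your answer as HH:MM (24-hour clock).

04:45

1 March 2025 is a Saturday, so the first Sunday is March 2 and the second is March 9.
1 October 2025 is a Wednesday, so the first Friday is October 3 and the fourth is October 24.
At the standard offset (UTC+01:30), 03:15 UTC + 1h30m = 04:45 Lumast Territory standard time.
Daylight saving runs 9 March – 24 October; the standard-time date in Lumast Territory, March 3, 2025, is outside that window, so Lumast Territory is on standard time at UTC+01:30.
03:15 UTC + 1h30m = 04:45 local.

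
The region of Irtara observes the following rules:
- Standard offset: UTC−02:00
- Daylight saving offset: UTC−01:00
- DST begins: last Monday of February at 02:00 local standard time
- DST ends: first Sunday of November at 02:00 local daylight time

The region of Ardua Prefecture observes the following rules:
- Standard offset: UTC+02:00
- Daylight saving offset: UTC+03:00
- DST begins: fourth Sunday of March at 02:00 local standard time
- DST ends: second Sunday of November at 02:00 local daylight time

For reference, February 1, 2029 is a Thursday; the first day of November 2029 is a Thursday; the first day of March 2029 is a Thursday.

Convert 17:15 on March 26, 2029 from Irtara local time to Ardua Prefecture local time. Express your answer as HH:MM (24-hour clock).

21:15

1 February 2029 is a Thursday, so Mondays fall on 5, 12, 19, 26; the last is February 26.
1 November 2029 is a Thursday, so the first Sunday is November 4.
Daylight saving runs 26 February – 4 November; March 26, 2029 is inside that window, so Irtara is at UTC−01:00.
17:15 Irtara + 1h = 18:15 UTC.
1 March 2029 is a Thursday, so the first Sunday is March 4 and the fourth is March 25.
1 November 2029 is a Thursday, so the first Sunday is November 4 and the second is November 11.
At the standard offset (UTC+02:00), 18:15 UTC + 2h = 20:15 Ardua Prefecture standard time.
The standard-time date in Ardua Prefecture, March 26, 2029, falls between 25 March and 11 November, so daylight saving is in effect and Ardua Prefecture is at UTC+03:00.
18:15 UTC + 3h = 21:15 Ardua Prefecture.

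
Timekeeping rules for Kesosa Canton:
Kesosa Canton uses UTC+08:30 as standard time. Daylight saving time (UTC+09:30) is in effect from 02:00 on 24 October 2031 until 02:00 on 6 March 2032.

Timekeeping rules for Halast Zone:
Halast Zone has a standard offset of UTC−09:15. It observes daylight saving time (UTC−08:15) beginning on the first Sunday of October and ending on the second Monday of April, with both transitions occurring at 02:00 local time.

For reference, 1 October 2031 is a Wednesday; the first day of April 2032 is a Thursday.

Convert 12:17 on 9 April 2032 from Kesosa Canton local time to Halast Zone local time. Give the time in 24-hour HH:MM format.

19:32

9 April 2032 does not fall between 24 October 2031 and 6 March 2032, so daylight saving is not in effect and Kesosa Canton is at UTC+08:30.
12:17 Kesosa Canton − 8h30m = 03:47 UTC.
1 October 2031 is a Wednesday, so the first Sunday is October 5.
1 April 2032 is a Thursday, so the first Monday is April 5 and the second is April 12.
At the standard offset (UTC−09:15), 03:47 UTC − 9h15m = 18:32 Halast Zone standard time (rolling into the previous day, 8 April 2032).
The standard-time date in Halast Zone, 8 April 2032, lies within the daylight-saving period (5 October 2031 – 12 April 2032), so Halast Zone is on daylight time, UTC−08:15.
03:47 UTC − 8h15m = 19:32 Halast Zone (rolling into the previous day, 8 April 2032).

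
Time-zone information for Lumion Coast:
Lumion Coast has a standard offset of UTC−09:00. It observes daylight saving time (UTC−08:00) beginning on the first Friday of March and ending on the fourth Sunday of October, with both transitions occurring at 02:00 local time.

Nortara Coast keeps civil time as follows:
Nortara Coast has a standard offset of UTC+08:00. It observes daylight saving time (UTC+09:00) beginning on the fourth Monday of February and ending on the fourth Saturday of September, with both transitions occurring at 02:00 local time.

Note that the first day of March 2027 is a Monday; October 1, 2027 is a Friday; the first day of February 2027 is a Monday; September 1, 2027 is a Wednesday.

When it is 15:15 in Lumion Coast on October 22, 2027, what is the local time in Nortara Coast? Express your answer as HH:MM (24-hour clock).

1 March 2027 is a Monday, so the first Friday is March 5.
1 October 2027 is a Friday, so the first Sunday is October 3 and the fourth is October 24.
Daylight saving runs 5 March – 24 October; October 22, 2027 is inside that window, so Lumion Coast is at UTC−08:00.
15:15 Lumion Coast + 8h = 23:15 UTC.
1 February 2027 is a Monday, so the first Monday is February 1 and the fourth is February 22.
1 September 2027 is a Wednesday, so the first Saturday is September 4 and the fourth is September 25.
At the standard offset (UTC+08:00), 23:15 UTC + 8h = 07:15 Nortara Coast standard time (rolling into the next day, 23 October 2027).
The standard-time date in Nortara Coast, October 23, 2027, is outside the daylight-saving period (22 February – 25 September), so Nortara Coast is on standard time, UTC+08:00.
23:15 UTC + 8h = 07:15 Nortara Coast (rolling into the next day, 23 October 2027).

07:15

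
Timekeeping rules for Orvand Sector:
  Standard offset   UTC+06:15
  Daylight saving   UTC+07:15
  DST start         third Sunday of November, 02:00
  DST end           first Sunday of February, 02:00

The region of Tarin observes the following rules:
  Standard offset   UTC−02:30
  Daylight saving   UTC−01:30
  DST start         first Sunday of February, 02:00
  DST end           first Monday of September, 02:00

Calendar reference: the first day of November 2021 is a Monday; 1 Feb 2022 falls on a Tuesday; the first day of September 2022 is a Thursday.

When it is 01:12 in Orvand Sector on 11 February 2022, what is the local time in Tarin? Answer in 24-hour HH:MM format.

1 November 2021 is a Monday, so the first Sunday is November 7 and the third is November 21.
1 February 2022 is a Tuesday, so the first Sunday is February 6.
11 February 2022 does not fall between 21 November 2021 and 6 February 2022, so daylight saving is not in effect and Orvand Sector is at UTC+06:15.
01:12 Orvand Sector − 6h15m = 18:57 UTC (rolling into the previous day, 10 February 2022).
1 February 2022 is a Tuesday, so the first Sunday is February 6.
1 September 2022 is a Thursday, so the first Monday is September 5.
At the standard offset (UTC−02:30), 18:57 UTC − 2h30m = 16:27 Tarin standard time.
Daylight saving runs 6 February – 5 September; the standard-time date in Tarin, 10 February 2022, is inside that window, so Tarin is at UTC−01:30.
18:57 UTC − 1h30m = 17:27 Tarin.

17:27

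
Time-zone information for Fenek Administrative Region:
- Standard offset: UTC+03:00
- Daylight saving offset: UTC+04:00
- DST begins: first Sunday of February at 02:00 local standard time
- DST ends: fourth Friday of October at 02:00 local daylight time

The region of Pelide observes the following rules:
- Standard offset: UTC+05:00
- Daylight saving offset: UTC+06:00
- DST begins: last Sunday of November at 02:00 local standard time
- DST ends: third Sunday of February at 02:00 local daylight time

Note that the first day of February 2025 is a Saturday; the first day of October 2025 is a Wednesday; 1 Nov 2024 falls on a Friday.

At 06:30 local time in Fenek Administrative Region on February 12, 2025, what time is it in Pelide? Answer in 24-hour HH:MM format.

1 February 2025 is a Saturday, so the first Sunday is February 2.
1 October 2025 is a Wednesday, so the first Friday is October 3 and the fourth is October 24.
February 12, 2025 lies within the daylight-saving period (2 February – 24 October), so Fenek Administrative Region is on daylight time, UTC+04:00.
06:30 Fenek Administrative Region − 4h = 02:30 UTC.
1 November 2024 is a Friday, so Sundays fall on 3, 10, 17, 24; the last is November 24.
1 February 2025 is a Saturday, so the first Sunday is February 2 and the third is February 16.
At the standard offset (UTC+05:00), 02:30 UTC + 5h = 07:30 Pelide standard time.
Daylight saving runs 24 November 2024 – 16 February 2025; the standard-time date in Pelide, February 12, 2025, is inside that window, so Pelide is at UTC+06:00.
02:30 UTC + 6h = 08:30 Pelide.

08:30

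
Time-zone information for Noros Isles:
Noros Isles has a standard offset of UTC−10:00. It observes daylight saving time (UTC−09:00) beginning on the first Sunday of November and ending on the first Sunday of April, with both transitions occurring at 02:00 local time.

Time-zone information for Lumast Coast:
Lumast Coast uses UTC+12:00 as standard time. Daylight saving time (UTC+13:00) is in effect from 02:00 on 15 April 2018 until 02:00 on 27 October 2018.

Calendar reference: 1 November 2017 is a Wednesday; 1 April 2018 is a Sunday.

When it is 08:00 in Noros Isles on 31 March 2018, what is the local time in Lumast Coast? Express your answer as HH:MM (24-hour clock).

05:00

1 November 2017 is a Wednesday, so the first Sunday is November 5.
1 April 2018 is a Sunday, so the first Sunday is April 1.
Daylight saving runs 5 November 2017 – 1 April 2018; 31 March 2018 is inside that window, so Noros Isles is at UTC−09:00.
08:00 Noros Isles + 9h = 17:00 UTC.
At the standard offset (UTC+12:00), 17:00 UTC + 12h = 05:00 Lumast Coast standard time (rolling into the next day, 1 April 2018).
The standard-time date in Lumast Coast, 1 April 2018, is outside the daylight-saving period (15 April – 27 October), so Lumast Coast is on standard time, UTC+12:00.
17:00 UTC + 12h = 05:00 Lumast Coast (rolling into the next day, 1 April 2018).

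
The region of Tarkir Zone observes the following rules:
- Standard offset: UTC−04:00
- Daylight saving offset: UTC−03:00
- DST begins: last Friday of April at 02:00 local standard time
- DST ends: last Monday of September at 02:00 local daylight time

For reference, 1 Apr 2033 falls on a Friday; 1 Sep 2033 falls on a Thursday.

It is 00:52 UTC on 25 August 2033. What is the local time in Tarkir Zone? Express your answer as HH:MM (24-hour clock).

1 April 2033 is a Friday, so Fridays fall on 1, 8, 15, 22, 29; the last is April 29.
1 September 2033 is a Thursday, so Mondays fall on 5, 12, 19, 26; the last is September 26.
At the standard offset (UTC−04:00), 00:52 UTC − 4h = 20:52 Tarkir Zone standard time (rolling into the previous day, 24 August 2033).
The standard-time date in Tarkir Zone, 24 August 2033, falls between 29 April and 26 September, so daylight saving is in effect and Tarkir Zone is at UTC−03:00.
00:52 UTC − 3h = 21:52 local (rolling into the previous day, 24 August 2033).

21:52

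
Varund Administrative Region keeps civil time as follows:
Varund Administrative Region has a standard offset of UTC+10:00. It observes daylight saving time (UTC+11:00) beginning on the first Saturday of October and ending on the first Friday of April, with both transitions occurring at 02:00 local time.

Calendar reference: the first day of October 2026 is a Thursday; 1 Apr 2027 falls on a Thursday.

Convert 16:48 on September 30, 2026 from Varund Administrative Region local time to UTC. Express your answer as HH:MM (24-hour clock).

1 October 2026 is a Thursday, so the first Saturday is October 3.
1 April 2027 is a Thursday, so the first Friday is April 2.
September 30, 2026 is outside the daylight-saving period (3 October 2026 – 2 April 2027), so Varund Administrative Region is on standard time, UTC+10:00.
16:48 local − 10h = 06:48 UTC.

06:48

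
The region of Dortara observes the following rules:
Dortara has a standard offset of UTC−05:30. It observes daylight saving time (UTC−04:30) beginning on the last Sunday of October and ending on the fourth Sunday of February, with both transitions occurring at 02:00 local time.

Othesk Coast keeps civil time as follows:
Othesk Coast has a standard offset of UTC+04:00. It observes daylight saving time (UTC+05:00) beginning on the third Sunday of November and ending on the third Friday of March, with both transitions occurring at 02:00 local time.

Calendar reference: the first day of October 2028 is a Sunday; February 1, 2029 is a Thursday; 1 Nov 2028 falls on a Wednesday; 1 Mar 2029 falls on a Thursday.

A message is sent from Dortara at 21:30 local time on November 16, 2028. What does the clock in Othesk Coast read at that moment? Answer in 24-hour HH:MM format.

1 October 2028 is a Sunday, so Sundays fall on 1, 8, 15, 22, 29; the last is October 29.
1 February 2029 is a Thursday, so the first Sunday is February 4 and the fourth is February 25.
November 16, 2028 lies within the daylight-saving period (29 October 2028 – 25 February 2029), so Dortara is on daylight time, UTC−04:30.
21:30 Dortara + 4h30m = 02:00 UTC (rolling into the next day, 17 November 2028).
1 November 2028 is a Wednesday, so the first Sunday is November 5 and the third is November 19.
1 March 2029 is a Thursday, so the first Friday is March 2 and the third is March 16.
At the standard offset (UTC+04:00), 02:00 UTC + 4h = 06:00 Othesk Coast standard time.
The standard-time date in Othesk Coast, November 17, 2028, does not fall between 19 November 2028 and 16 March 2029, so daylight saving is not in effect and Othesk Coast is at UTC+04:00.
02:00 UTC + 4h = 06:00 Othesk Coast.

06:00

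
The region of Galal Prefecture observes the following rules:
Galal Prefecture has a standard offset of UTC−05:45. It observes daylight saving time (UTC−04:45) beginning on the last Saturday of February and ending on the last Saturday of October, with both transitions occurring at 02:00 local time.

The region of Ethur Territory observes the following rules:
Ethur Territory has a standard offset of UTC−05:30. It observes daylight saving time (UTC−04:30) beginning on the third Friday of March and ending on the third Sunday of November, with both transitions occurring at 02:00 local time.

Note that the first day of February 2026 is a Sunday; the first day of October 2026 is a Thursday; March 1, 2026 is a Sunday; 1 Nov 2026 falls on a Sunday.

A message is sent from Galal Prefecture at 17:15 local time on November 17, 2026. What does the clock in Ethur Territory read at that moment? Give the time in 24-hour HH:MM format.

1 February 2026 is a Sunday, so Saturdays fall on 7, 14, 21, 28; the last is February 28.
1 October 2026 is a Thursday, so Saturdays fall on 3, 10, 17, 24, 31; the last is October 31.
Daylight saving runs 28 February – 31 October; November 17, 2026 is outside that window, so Galal Prefecture is on standard time at UTC−05:45.
17:15 Galal Prefecture + 5h45m = 23:00 UTC.
1 March 2026 is a Sunday, so the first Friday is March 6 and the third is March 20.
1 November 2026 is a Sunday, so the first Sunday is November 1 and the third is November 15.
At the standard offset (UTC−05:30), 23:00 UTC − 5h30m = 17:30 Ethur Territory standard time.
The standard-time date in Ethur Territory, November 17, 2026, does not fall between 20 March and 15 November, so daylight saving is not in effect and Ethur Territory is at UTC−05:30.
23:00 UTC − 5h30m = 17:30 Ethur Territory.

17:30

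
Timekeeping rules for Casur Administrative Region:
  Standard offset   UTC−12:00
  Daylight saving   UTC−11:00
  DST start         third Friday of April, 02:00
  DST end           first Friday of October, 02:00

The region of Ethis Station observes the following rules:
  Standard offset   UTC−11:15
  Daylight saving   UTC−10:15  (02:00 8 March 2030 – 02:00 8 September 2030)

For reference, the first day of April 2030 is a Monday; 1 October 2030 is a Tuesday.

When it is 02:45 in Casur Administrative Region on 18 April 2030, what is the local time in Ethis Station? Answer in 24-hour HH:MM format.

1 April 2030 is a Monday, so the first Friday is April 5 and the third is April 19.
1 October 2030 is a Tuesday, so the first Friday is October 4.
18 April 2030 does not fall between 19 April and 4 October, so daylight saving is not in effect and Casur Administrative Region is at UTC−12:00.
02:45 Casur Administrative Region + 12h = 14:45 UTC.
At the standard offset (UTC−11:15), 14:45 UTC − 11h15m = 03:30 Ethis Station standard time.
The standard-time date in Ethis Station, 18 April 2030, falls between 8 March and 8 September, so daylight saving is in effect and Ethis Station is at UTC−10:15.
14:45 UTC − 10h15m = 04:30 Ethis Station.

04:30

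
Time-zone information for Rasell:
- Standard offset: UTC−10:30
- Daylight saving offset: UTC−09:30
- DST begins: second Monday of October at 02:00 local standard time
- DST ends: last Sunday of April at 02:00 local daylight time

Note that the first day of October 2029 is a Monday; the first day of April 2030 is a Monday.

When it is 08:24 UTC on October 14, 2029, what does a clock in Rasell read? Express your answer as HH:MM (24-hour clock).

1 October 2029 is a Monday, so the first Monday is October 1 and the second is October 8.
1 April 2030 is a Monday, so Sundays fall on 7, 14, 21, 28; the last is April 28.
At the standard offset (UTC−10:30), 08:24 UTC − 10h30m = 21:54 Rasell standard time (rolling into the previous day, 13 October 2029).
The standard-time date in Rasell, October 13, 2029, lies within the daylight-saving period (8 October 2029 – 28 April 2030), so Rasell is on daylight time, UTC−09:30.
08:24 UTC − 9h30m = 22:54 local (rolling into the previous day, 13 October 2029).

22:54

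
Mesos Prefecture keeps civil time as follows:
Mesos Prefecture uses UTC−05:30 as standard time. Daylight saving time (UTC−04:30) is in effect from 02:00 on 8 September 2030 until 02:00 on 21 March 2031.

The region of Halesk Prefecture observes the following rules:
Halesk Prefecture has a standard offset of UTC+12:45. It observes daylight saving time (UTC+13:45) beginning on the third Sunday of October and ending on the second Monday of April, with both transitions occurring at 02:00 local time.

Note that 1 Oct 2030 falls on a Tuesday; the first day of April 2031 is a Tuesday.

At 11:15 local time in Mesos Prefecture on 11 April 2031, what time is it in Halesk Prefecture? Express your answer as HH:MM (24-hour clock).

11 April 2031 does not fall between 8 September 2030 and 21 March 2031, so daylight saving is not in effect and Mesos Prefecture is at UTC−05:30.
11:15 Mesos Prefecture + 5h30m = 16:45 UTC.
1 October 2030 is a Tuesday, so the first Sunday is October 6 and the third is October 20.
1 April 2031 is a Tuesday, so the first Monday is April 7 and the second is April 14.
At the standard offset (UTC+12:45), 16:45 UTC + 12h45m = 05:30 Halesk Prefecture standard time (rolling into the next day, 12 April 2031).
Daylight saving runs 20 October 2030 – 14 April 2031; the standard-time date in Halesk Prefecture, 12 April 2031, is inside that window, so Halesk Prefecture is at UTC+13:45.
16:45 UTC + 13h45m = 06:30 Halesk Prefecture (rolling into the next day, 12 April 2031).

06:30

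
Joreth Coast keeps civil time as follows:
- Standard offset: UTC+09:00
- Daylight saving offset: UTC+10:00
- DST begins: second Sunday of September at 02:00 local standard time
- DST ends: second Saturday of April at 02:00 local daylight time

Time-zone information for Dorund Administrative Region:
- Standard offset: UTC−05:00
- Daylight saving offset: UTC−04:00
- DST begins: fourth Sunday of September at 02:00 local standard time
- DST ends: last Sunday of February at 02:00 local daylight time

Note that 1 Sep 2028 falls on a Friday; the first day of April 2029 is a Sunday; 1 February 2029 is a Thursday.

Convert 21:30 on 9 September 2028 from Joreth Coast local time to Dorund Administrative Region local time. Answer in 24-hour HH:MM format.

07:30

1 September 2028 is a Friday, so the first Sunday is September 3 and the second is September 10.
1 April 2029 is a Sunday, so the first Saturday is April 7 and the second is April 14.
9 September 2028 is outside the daylight-saving period (10 September 2028 – 14 April 2029), so Joreth Coast is on standard time, UTC+09:00.
21:30 Joreth Coast − 9h = 12:30 UTC.
1 September 2028 is a Friday, so the first Sunday is September 3 and the fourth is September 24.
1 February 2029 is a Thursday, so Sundays fall on 4, 11, 18, 25; the last is February 25.
At the standard offset (UTC−05:00), 12:30 UTC − 5h = 07:30 Dorund Administrative Region standard time.
The standard-time date in Dorund Administrative Region, 9 September 2028, is outside the daylight-saving period (24 September 2028 – 25 February 2029), so Dorund Administrative Region is on standard time, UTC−05:00.
12:30 UTC − 5h = 07:30 Dorund Administrative Region.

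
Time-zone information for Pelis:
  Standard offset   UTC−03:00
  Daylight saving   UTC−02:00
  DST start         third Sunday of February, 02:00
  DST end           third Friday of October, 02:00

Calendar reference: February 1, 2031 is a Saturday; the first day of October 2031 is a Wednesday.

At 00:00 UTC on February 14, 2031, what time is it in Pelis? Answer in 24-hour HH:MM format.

1 February 2031 is a Saturday, so the first Sunday is February 2 and the third is February 16.
1 October 2031 is a Wednesday, so the first Friday is October 3 and the third is October 17.
At the standard offset (UTC−03:00), 00:00 UTC − 3h = 21:00 Pelis standard time (rolling into the previous day, 13 February 2031).
The standard-time date in Pelis, February 13, 2031, does not fall between 16 February and 17 October, so daylight saving is not in effect and Pelis is at UTC−03:00.
00:00 UTC − 3h = 21:00 local (rolling into the previous day, 13 February 2031).

21:00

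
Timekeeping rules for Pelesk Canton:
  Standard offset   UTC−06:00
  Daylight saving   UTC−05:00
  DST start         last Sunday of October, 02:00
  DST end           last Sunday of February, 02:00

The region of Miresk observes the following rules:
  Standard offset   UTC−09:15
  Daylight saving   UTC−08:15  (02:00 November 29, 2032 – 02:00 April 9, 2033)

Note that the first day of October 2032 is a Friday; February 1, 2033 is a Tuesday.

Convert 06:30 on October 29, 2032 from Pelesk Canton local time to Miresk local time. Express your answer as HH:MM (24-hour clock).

1 October 2032 is a Friday, so Sundays fall on 3, 10, 17, 24, 31; the last is October 31.
1 February 2033 is a Tuesday, so Sundays fall on 6, 13, 20, 27; the last is February 27.
October 29, 2032 is outside the daylight-saving period (31 October 2032 – 27 February 2033), so Pelesk Canton is on standard time, UTC−06:00.
06:30 Pelesk Canton + 6h = 12:30 UTC.
At the standard offset (UTC−09:15), 12:30 UTC − 9h15m = 03:15 Miresk standard time.
The standard-time date in Miresk, October 29, 2032, is outside the daylight-saving period (29 November 2032 – 9 April 2033), so Miresk is on standard time, UTC−09:15.
12:30 UTC − 9h15m = 03:15 Miresk.

03:15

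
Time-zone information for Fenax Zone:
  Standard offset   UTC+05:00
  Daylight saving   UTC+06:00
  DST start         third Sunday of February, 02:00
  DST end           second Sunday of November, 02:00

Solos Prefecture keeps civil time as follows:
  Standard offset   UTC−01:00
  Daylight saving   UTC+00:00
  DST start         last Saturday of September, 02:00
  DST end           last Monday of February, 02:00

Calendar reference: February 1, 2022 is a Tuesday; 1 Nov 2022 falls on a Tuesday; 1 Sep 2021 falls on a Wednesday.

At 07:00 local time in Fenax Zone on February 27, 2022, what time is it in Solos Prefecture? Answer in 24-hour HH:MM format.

1 February 2022 is a Tuesday, so the first Sunday is February 6 and the third is February 20.
1 November 2022 is a Tuesday, so the first Sunday is November 6 and the second is November 13.
February 27, 2022 lies within the daylight-saving period (20 February – 13 November), so Fenax Zone is on daylight time, UTC+06:00.
07:00 Fenax Zone − 6h = 01:00 UTC.
1 September 2021 is a Wednesday, so Saturdays fall on 4, 11, 18, 25; the last is September 25.
1 February 2022 is a Tuesday, so Mondays fall on 7, 14, 21, 28; the last is February 28.
At the standard offset (UTC−01:00), 01:00 UTC − 1h = 00:00 Solos Prefecture standard time.
Daylight saving runs 25 September 2021 – 28 February 2022; the standard-time date in Solos Prefecture, February 27, 2022, is inside that window, so Solos Prefecture is at UTC+00:00.
01:00 UTC + 0h = 01:00 Solos Prefecture.

01:00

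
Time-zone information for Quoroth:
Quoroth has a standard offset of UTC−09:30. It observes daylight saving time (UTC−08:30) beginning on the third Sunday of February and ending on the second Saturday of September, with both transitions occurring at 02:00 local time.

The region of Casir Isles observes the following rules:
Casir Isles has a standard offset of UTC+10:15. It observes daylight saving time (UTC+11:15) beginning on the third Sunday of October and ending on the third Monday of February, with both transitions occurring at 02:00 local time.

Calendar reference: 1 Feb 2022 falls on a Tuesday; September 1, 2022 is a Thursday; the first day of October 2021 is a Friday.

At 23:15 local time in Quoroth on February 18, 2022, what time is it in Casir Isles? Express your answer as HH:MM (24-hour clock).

1 February 2022 is a Tuesday, so the first Sunday is February 6 and the third is February 20.
1 September 2022 is a Thursday, so the first Saturday is September 3 and the second is September 10.
February 18, 2022 is outside the daylight-saving period (20 February – 10 September), so Quoroth is on standard time, UTC−09:30.
23:15 Quoroth + 9h30m = 08:45 UTC (rolling into the next day, 19 February 2022).
1 October 2021 is a Friday, so the first Sunday is October 3 and the third is October 17.
1 February 2022 is a Tuesday, so the first Monday is February 7 and the third is February 21.
At the standard offset (UTC+10:15), 08:45 UTC + 10h15m = 19:00 Casir Isles standard time.
The standard-time date in Casir Isles, February 19, 2022, falls between 17 October 2021 and 21 February 2022, so daylight saving is in effect and Casir Isles is at UTC+11:15.
08:45 UTC + 11h15m = 20:00 Casir Isles.

20:00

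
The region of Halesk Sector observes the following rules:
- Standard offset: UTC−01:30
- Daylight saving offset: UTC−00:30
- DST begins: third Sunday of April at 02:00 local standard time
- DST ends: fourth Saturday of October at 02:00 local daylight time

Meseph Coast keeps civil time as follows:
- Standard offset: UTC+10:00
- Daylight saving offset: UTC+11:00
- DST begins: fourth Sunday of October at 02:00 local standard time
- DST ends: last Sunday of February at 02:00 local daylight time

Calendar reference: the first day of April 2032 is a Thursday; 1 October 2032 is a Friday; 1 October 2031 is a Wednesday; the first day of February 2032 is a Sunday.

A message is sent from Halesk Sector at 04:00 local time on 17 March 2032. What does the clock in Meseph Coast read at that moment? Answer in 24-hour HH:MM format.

1 April 2032 is a Thursday, so the first Sunday is April 4 and the third is April 18.
1 October 2032 is a Friday, so the first Saturday is October 2 and the fourth is October 23.
17 March 2032 does not fall between 18 April and 23 October, so daylight saving is not in effect and Halesk Sector is at UTC−01:30.
04:00 Halesk Sector + 1h30m = 05:30 UTC.
1 October 2031 is a Wednesday, so the first Sunday is October 5 and the fourth is October 26.
1 February 2032 is a Sunday, so Sundays fall on 1, 8, 15, 22, 29; the last is February 29.
At the standard offset (UTC+10:00), 05:30 UTC + 10h = 15:30 Meseph Coast standard time.
The standard-time date in Meseph Coast, 17 March 2032, is outside the daylight-saving period (26 October 2031 – 29 February 2032), so Meseph Coast is on standard time, UTC+10:00.
05:30 UTC + 10h = 15:30 Meseph Coast.

15:30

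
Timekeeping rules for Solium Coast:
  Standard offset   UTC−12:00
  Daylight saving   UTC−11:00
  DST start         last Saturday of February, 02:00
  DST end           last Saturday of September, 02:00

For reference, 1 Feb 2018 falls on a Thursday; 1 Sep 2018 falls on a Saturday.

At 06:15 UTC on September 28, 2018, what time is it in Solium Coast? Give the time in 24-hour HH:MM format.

1 February 2018 is a Thursday, so Saturdays fall on 3, 10, 17, 24; the last is February 24.
1 September 2018 is a Saturday, so Saturdays fall on 1, 8, 15, 22, 29; the last is September 29.
At the standard offset (UTC−12:00), 06:15 UTC − 12h = 18:15 Solium Coast standard time (rolling into the previous day, 27 September 2018).
Daylight saving runs 24 February – 29 September; the standard-time date in Solium Coast, September 27, 2018, is inside that window, so Solium Coast is at UTC−11:00.
06:15 UTC − 11h = 19:15 local (rolling into the previous day, 27 September 2018).

19:15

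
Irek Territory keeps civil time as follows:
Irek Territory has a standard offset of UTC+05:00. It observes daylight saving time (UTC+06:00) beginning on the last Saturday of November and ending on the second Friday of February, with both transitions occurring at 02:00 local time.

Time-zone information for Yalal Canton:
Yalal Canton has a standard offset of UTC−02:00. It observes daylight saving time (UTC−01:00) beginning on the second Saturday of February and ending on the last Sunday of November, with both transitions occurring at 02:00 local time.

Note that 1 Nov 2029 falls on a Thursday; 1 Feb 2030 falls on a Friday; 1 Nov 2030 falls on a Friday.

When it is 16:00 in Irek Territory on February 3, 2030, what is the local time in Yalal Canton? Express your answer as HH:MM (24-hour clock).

1 November 2029 is a Thursday, so Saturdays fall on 3, 10, 17, 24; the last is November 24.
1 February 2030 is a Friday, so the first Friday is February 1 and the second is February 8.
February 3, 2030 lies within the daylight-saving period (24 November 2029 – 8 February 2030), so Irek Territory is on daylight time, UTC+06:00.
16:00 Irek Territory − 6h = 10:00 UTC.
1 February 2030 is a Friday, so the first Saturday is February 2 and the second is February 9.
1 November 2030 is a Friday, so Sundays fall on 3, 10, 17, 24; the last is November 24.
At the standard offset (UTC−02:00), 10:00 UTC − 2h = 08:00 Yalal Canton standard time.
Daylight saving runs 9 February – 24 November; the standard-time date in Yalal Canton, February 3, 2030, is outside that window, so Yalal Canton is on standard time at UTC−02:00.
10:00 UTC − 2h = 08:00 Yalal Canton.

08:00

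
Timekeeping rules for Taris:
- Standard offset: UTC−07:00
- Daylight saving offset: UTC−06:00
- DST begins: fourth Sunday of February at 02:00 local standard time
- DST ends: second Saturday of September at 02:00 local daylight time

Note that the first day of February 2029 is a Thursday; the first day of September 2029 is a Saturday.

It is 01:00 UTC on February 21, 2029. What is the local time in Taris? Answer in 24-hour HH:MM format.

18:00

1 February 2029 is a Thursday, so the first Sunday is February 4 and the fourth is February 25.
1 September 2029 is a Saturday, so the first Saturday is September 1 and the second is September 8.
At the standard offset (UTC−07:00), 01:00 UTC − 7h = 18:00 Taris standard time (rolling into the previous day, 20 February 2029).
The standard-time date in Taris, February 20, 2029, does not fall between 25 February and 8 September, so daylight saving is not in effect and Taris is at UTC−07:00.
01:00 UTC − 7h = 18:00 local (rolling into the previous day, 20 February 2029).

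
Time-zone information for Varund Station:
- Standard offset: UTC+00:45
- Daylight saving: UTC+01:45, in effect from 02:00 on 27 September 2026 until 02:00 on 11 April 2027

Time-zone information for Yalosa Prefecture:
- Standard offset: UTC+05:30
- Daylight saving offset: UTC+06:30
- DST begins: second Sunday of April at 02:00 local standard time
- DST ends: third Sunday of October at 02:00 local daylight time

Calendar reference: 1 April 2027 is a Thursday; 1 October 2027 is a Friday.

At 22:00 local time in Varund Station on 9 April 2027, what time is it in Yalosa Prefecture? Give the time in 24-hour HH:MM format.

01:45

9 April 2027 lies within the daylight-saving period (27 September 2026 – 11 April 2027), so Varund Station is on daylight time, UTC+01:45.
22:00 Varund Station − 1h45m = 20:15 UTC.
1 April 2027 is a Thursday, so the first Sunday is April 4 and the second is April 11.
1 October 2027 is a Friday, so the first Sunday is October 3 and the third is October 17.
At the standard offset (UTC+05:30), 20:15 UTC + 5h30m = 01:45 Yalosa Prefecture standard time (rolling into the next day, 10 April 2027).
The standard-time date in Yalosa Prefecture, 10 April 2027, does not fall between 11 April and 17 October, so daylight saving is not in effect and Yalosa Prefecture is at UTC+05:30.
20:15 UTC + 5h30m = 01:45 Yalosa Prefecture (rolling into the next day, 10 April 2027).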